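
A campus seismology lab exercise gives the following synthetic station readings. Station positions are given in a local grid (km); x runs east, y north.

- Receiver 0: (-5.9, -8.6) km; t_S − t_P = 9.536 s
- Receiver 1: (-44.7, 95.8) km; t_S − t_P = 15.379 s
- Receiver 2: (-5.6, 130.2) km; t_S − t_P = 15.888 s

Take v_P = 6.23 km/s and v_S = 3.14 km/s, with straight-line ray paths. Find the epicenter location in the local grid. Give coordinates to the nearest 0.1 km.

Distance from S−P lag: d = Δt · v_P v_S / (v_P − v_S) = Δt · (6.23·3.14)/(6.23−3.14) ≈ 6.3308·Δt.
So d_Receiver 0 = 60.37, d_Receiver 1 = 97.36, d_Receiver 2 = 100.58 km.
Circle about each station: (x + 5.9)² + (y + 8.6)² = 60.37²; (x + 44.7)² + (y − 95.8)² = 97.36²; (x + 5.6)² + (y − 130.2)² = 100.58².
Subtracting pairs of circle equations eliminates x²+y² and gives linear equations (the radical axes):
-77.6 x + 208.8 y = 5232.53
0.6 x + 277.6 y = 10402.83
Solving the 2×2 system: x ≈ 33.2, y ≈ 37.4 km.
Check against Receiver 0 (with the unrounded x, y): √((x + 5.9)²+(y + 8.6)²) = 60.38 ≈ 60.37 km. ✓

33.2 km east, 37.4 km north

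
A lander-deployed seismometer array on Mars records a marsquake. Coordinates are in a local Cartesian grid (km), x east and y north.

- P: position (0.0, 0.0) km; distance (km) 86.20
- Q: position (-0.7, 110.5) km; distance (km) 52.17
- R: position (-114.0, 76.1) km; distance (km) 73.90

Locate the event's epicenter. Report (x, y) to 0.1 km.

(-40.1, 76.3)

Circle about each station: x² + y² = 86.20²; (x + 0.7)² + (y − 110.5)² = 52.17²; (x + 114.0)² + (y − 76.1)² = 73.90².
Subtracting the P equation from the Q and R equations removes the quadratic terms:
-1.4 x + 221.0 y = 16919.47
-228.0 x + 152.2 y = 20756.44
Solving the 2×2 system: x ≈ -40.1, y ≈ 76.3 km.
Check against P (with the unrounded x, y): √(x²+y²) = 86.20 ≈ 86.20 km. ✓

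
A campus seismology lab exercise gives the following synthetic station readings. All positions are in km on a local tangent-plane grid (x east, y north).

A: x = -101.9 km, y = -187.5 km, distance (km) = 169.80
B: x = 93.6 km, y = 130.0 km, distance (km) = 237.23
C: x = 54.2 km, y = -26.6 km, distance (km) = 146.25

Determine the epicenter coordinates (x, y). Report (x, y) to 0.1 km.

x ≈ -91.8 km, y ≈ -18.0 km

Circle about each station: (x + 101.9)² + (y + 187.5)² = 169.80²; (x − 93.6)² + (y − 130.0)² = 237.23²; (x − 54.2)² + (y + 26.6)² = 146.25².
Subtracting the A equation from the B and C equations removes the quadratic terms:
391.0 x + 635.0 y = -47324.93
312.2 x + 321.8 y = -34451.68
Solving the 2×2 system: x ≈ -91.8, y ≈ -18.0 km.
Check against A (with the unrounded x, y): √((x + 101.9)²+(y + 187.5)²) = 169.79 ≈ 169.80 km. ✓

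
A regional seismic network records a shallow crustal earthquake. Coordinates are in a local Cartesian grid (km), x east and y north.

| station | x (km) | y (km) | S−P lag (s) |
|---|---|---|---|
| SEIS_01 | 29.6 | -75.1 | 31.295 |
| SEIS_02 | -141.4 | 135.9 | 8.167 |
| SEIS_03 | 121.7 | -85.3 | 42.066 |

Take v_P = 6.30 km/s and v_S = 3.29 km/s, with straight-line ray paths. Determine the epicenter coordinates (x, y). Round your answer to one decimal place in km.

Distance from S−P lag: d = Δt · v_P v_S / (v_P − v_S) = Δt · (6.30·3.29)/(6.30−3.29) ≈ 6.8860·Δt.
So d_SEIS_01 = 215.50, d_SEIS_02 = 56.24, d_SEIS_03 = 289.67 km.
Circle about each station: (x − 29.6)² + (y + 75.1)² = 215.50²; (x + 141.4)² + (y − 135.9)² = 56.24²; (x − 121.7)² + (y + 85.3)² = 289.67².
Subtracting pairs of circle equations eliminates x²+y² and gives linear equations (the radical axes):
-342.0 x + 422.0 y = 75223.91
184.2 x − 20.4 y = -21897.65
Solving the 2×2 system: x ≈ -108.9, y ≈ 90.0 km.
Check against SEIS_01 (with the unrounded x, y): √((x − 29.6)²+(y + 75.1)²) = 215.50 ≈ 215.50 km. ✓

-108.9 km east, 90.0 km north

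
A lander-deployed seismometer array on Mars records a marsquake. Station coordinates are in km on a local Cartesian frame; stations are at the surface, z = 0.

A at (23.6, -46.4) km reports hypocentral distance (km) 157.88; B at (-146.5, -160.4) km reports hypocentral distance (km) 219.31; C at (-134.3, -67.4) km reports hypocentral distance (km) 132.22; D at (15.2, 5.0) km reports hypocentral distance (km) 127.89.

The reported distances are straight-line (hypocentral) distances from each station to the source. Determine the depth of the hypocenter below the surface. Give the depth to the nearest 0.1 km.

Each station gives a sphere (x−x_i)² + (y−y_i)² + z² = d_i² (stations at z=0).
Subtracting the A sphere from B and C: z² cancels, leaving linear equations in x and y:
-340.2 x − 228.0 y = 21309.71
-315.8 x − 42.0 y = 27313.30
Solving: x ≈ -92.394, y ≈ 44.398 km (keep extra digits for the depth step; rounded: -92.4, 44.4).
Then from the A sphere: z² = 157.88² − (x − 23.6)² − (y + 46.4)² with x = -92.394, y = 44.398, so z ≈ 56.809 ≈ 56.8 km.

56.8 km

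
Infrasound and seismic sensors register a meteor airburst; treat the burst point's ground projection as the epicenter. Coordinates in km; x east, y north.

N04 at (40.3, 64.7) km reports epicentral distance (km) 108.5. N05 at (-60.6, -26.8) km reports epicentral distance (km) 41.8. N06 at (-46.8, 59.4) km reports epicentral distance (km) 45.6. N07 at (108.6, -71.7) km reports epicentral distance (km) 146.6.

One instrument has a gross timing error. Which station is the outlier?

Solve using three stations at a time. Using N04, N05, N06 (subtract circle equations pairwise → linear system) gives (x, y) ≈ (-56.0, 14.7).
Distances from that point to each station vs reported:
  N04: calculated 108.5 vs reported 108.5 → residual 0.0 km
  N05: calculated 41.8 vs reported 41.8 → residual 0.0 km
  N06: calculated 45.6 vs reported 45.6 → residual 0.0 km
  N07: calculated 185.9 vs reported 146.6 → residual 39.3 km
N04, N05, N06 are mutually consistent (residuals ≈ 0); N07 is off by 39.3 km.

N07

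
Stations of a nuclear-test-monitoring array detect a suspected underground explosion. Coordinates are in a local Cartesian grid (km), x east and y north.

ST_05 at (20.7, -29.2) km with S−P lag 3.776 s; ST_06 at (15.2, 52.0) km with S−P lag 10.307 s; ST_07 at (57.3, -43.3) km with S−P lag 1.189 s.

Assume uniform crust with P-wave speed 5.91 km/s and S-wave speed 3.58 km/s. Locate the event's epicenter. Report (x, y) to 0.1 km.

54.8 km east, -32.8 km north

Distance from S−P lag: d = Δt · v_P v_S / (v_P − v_S) = Δt · (5.91·3.58)/(5.91−3.58) ≈ 9.0806·Δt.
So d_ST_05 = 34.29, d_ST_06 = 93.59, d_ST_07 = 10.80 km.
Circle about each station: (x − 20.7)² + (y + 29.2)² = 34.29²; (x − 15.2)² + (y − 52.0)² = 93.59²; (x − 57.3)² + (y + 43.3)² = 10.80².
Subtracting the ST_05 equation from the ST_06 and ST_07 equations removes the quadratic terms:
-11.0 x + 162.4 y = -5929.37
73.2 x − 28.2 y = 4936.21
Solving the 2×2 system: x ≈ 54.8, y ≈ -32.8 km.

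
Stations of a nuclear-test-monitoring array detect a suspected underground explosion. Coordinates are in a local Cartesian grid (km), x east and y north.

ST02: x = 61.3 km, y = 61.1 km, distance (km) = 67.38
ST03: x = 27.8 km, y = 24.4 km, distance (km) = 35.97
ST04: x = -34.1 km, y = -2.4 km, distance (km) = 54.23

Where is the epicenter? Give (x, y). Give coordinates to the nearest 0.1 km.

(-3.4, 42.3)

Circle about each station: (x − 61.3)² + (y − 61.1)² = 67.38²; (x − 27.8)² + (y − 24.4)² = 35.97²; (x + 34.1)² + (y + 2.4)² = 54.23².
Subtracting the ST02 equation from the ST03 and ST04 equations removes the quadratic terms:
-67.0 x − 73.4 y = -2876.48
-190.8 x − 127.0 y = -4723.16
Solving the 2×2 system: x ≈ -3.4, y ≈ 42.3 km.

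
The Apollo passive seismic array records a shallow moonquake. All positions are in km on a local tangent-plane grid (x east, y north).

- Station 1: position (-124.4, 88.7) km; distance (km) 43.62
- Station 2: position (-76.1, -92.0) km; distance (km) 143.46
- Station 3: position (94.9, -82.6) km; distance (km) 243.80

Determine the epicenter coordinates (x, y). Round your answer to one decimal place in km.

Circle about each station: (x + 124.4)² + (y − 88.7)² = 43.62²; (x + 76.1)² + (y + 92.0)² = 143.46²; (x − 94.9)² + (y + 82.6)² = 243.80².
Subtracting the Station 1 equation from the Station 2 and Station 3 equations removes the quadratic terms:
96.6 x − 361.4 y = -27765.91
438.6 x − 342.6 y = -65050.02
Solving the 2×2 system: x ≈ -111.6, y ≈ 47.0 km.

(-111.6, 47.0)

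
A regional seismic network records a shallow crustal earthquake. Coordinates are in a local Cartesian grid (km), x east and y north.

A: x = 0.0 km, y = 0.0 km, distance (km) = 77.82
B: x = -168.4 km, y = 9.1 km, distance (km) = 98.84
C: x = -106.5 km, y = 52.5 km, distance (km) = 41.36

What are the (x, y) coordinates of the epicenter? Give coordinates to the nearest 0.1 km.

Circle about each station: x² + y² = 77.82²; (x + 168.4)² + (y − 9.1)² = 98.84²; (x + 106.5)² + (y − 52.5)² = 41.36².
Subtracting the A equation from the B and C equations removes the quadratic terms:
-336.8 x + 18.2 y = 24727.98
-213.0 x + 105.0 y = 18443.80
Solving the 2×2 system: x ≈ -71.8, y ≈ 30.0 km.

(-71.8, 30.0)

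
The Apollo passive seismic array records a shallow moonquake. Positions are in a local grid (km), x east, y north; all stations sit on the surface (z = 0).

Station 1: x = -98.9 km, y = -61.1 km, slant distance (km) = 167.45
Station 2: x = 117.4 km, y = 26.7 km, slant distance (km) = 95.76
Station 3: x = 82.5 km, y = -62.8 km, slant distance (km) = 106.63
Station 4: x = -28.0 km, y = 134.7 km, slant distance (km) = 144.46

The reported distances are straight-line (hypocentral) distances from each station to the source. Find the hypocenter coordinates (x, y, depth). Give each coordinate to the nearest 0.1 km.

x ≈ 38.5 km, y ≈ 18.2 km, depth ≈ 53.6 km

Each station gives a sphere (x−x_i)² + (y−y_i)² + z² = d_i² (stations at z=0).
Subtracting the Station 1 sphere from Station 2 and Station 3: z² cancels, leaving linear equations in x and y:
432.6 x + 175.6 y = 19850.75
362.8 x − 3.4 y = 13905.22
Solving: x ≈ 38.498, y ≈ 18.203 km (keep extra digits for the depth step; rounded: 38.5, 18.2).
Then from the Station 1 sphere: z² = 167.45² − (x + 98.9)² − (y + 61.1)² with x = 38.498, y = 18.203, so z ≈ 53.594 ≈ 53.6 km.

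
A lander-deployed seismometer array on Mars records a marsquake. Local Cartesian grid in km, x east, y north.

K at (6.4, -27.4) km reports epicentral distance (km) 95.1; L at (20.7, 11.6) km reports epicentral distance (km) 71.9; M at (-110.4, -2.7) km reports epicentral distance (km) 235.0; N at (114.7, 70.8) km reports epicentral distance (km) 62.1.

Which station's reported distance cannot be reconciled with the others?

M

Solve using three stations at a time. Using K, L, N (subtract circle equations pairwise → linear system) gives (x, y) ≈ (92.6, 12.8).
Distances from that point to each station vs reported:
  K: calculated 95.1 vs reported 95.1 → residual 0.0 km
  L: calculated 71.9 vs reported 71.9 → residual 0.0 km
  M: calculated 203.6 vs reported 235.0 → residual 31.4 km
  N: calculated 62.1 vs reported 62.1 → residual 0.0 km
K, L, N are mutually consistent (residuals ≈ 0); M is off by 31.4 km.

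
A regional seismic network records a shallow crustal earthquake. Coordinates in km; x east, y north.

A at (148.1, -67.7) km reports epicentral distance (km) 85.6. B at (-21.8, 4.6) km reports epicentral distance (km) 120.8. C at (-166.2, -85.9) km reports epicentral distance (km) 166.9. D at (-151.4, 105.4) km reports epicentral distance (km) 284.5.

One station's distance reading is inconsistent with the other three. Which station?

C

Solve using three stations at a time. Using A, B, D (subtract circle equations pairwise → linear system) gives (x, y) ≈ (63.4, -81.3).
Distances from that point to each station vs reported:
  A: calculated 85.8 vs reported 85.6 → residual 0.2 km
  B: calculated 121.0 vs reported 120.8 → residual 0.2 km
  C: calculated 229.6 vs reported 166.9 → residual 62.7 km
  D: calculated 284.6 vs reported 284.5 → residual 0.1 km
A, B, D are mutually consistent (residuals ≈ 0); C is off by 62.7 km.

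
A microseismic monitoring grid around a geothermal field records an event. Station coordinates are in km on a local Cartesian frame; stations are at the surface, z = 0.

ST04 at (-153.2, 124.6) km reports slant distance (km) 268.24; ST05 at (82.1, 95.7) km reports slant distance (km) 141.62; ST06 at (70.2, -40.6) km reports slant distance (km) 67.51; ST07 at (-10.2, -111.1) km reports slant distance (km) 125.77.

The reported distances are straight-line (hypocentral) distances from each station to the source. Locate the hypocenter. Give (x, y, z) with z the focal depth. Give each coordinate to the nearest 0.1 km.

Each station gives a sphere (x−x_i)² + (y−y_i)² + z² = d_i² (stations at z=0).
Subtracting the ST04 sphere from ST05 and ST06: z² cancels, leaving linear equations in x and y:
470.6 x − 57.8 y = 28799.97
446.8 x − 330.4 y = 34976.10
Solving: x ≈ 57.796, y ≈ -27.702 km (keep extra digits for the depth step; rounded: 57.8, -27.7).
Then from the ST04 sphere: z² = 268.24² − (x + 153.2)² − (y − 124.6)² with x = 57.796, y = -27.702, so z ≈ 65.096 ≈ 65.1 km.

(57.8, -27.7, 65.1)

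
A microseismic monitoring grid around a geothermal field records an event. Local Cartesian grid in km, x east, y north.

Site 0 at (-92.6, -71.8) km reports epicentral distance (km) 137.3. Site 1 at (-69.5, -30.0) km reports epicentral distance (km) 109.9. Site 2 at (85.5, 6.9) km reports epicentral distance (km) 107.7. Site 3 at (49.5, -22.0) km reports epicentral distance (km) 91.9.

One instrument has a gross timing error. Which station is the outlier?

Solve using three stations at a time. Using Site 0, Site 2, Site 3 (subtract circle equations pairwise → linear system) gives (x, y) ≈ (-16.1, 42.0).
Distances from that point to each station vs reported:
  Site 0: calculated 137.1 vs reported 137.3 → residual 0.2 km
  Site 1: calculated 89.7 vs reported 109.9 → residual 20.2 km
  Site 2: calculated 107.5 vs reported 107.7 → residual 0.2 km
  Site 3: calculated 91.7 vs reported 91.9 → residual 0.2 km
Site 0, Site 2, Site 3 are mutually consistent (residuals ≈ 0); Site 1 is off by 20.2 km.

Site 1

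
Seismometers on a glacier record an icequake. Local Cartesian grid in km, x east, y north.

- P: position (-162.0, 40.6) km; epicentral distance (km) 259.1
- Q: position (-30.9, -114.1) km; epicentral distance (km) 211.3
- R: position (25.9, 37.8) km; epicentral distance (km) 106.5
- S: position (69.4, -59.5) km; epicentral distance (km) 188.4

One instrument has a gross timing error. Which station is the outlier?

Q

Solve using three stations at a time. Using P, R, S (subtract circle equations pairwise → linear system) gives (x, y) ≈ (81.7, 128.5).
Distances from that point to each station vs reported:
  P: calculated 259.1 vs reported 259.1 → residual 0.0 km
  Q: calculated 267.5 vs reported 211.3 → residual 56.2 km
  R: calculated 106.5 vs reported 106.5 → residual 0.0 km
  S: calculated 188.4 vs reported 188.4 → residual 0.0 km
P, R, S are mutually consistent (residuals ≈ 0); Q is off by 56.2 km.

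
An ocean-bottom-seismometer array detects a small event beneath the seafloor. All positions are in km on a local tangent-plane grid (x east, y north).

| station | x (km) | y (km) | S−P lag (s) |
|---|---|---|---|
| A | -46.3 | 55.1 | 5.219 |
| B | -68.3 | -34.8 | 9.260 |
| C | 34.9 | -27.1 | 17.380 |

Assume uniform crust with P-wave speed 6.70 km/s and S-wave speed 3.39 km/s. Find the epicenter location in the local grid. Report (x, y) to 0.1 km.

-70.5 km east, 28.7 km north

Distance from S−P lag: d = Δt · v_P v_S / (v_P − v_S) = Δt · (6.70·3.39)/(6.70−3.39) ≈ 6.8619·Δt.
So d_A = 35.81, d_B = 63.54, d_C = 119.26 km.
Circle about each station: (x + 46.3)² + (y − 55.1)² = 35.81²; (x + 68.3)² + (y + 34.8)² = 63.54²; (x − 34.9)² + (y + 27.1)² = 119.26².
Subtracting the A equation from the B and C equations removes the quadratic terms:
-44.0 x − 179.8 y = -2058.75
162.4 x − 164.4 y = -16167.87
Solving the 2×2 system: x ≈ -70.5, y ≈ 28.7 km.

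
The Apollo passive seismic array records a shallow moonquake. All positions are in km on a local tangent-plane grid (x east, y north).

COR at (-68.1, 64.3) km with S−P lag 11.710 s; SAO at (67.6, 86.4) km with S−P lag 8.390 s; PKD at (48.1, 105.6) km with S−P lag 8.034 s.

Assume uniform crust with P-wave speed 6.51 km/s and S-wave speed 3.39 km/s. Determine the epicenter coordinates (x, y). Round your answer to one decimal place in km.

Distance from S−P lag: d = Δt · v_P v_S / (v_P − v_S) = Δt · (6.51·3.39)/(6.51−3.39) ≈ 7.0734·Δt.
So d_COR = 82.83, d_SAO = 59.35, d_PKD = 56.83 km.
Circle about each station: (x + 68.1)² + (y − 64.3)² = 82.83²; (x − 67.6)² + (y − 86.4)² = 59.35²; (x − 48.1)² + (y − 105.6)² = 56.83².
Subtracting pairs of circle equations eliminates x²+y² and gives linear equations (the radical axes):
271.4 x + 44.2 y = 6601.01
232.4 x + 82.6 y = 8324.03
Solving the 2×2 system: x ≈ 14.6, y ≈ 59.7 km.

14.6 km east, 59.7 km north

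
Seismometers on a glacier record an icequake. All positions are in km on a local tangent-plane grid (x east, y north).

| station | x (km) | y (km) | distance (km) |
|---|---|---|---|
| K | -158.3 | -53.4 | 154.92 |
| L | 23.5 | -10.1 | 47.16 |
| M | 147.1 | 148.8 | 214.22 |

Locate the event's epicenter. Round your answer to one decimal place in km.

Circle about each station: (x + 158.3)² + (y + 53.4)² = 154.92²; (x − 23.5)² + (y + 10.1)² = 47.16²; (x − 147.1)² + (y − 148.8)² = 214.22².
Subtracting the K equation from the L and M equations removes the quadratic terms:
363.6 x + 86.6 y = -5480.05
610.8 x + 404.4 y = -6020.60
Solving the 2×2 system: x ≈ -18.0, y ≈ 12.3 km.

-18.0 km east, 12.3 km north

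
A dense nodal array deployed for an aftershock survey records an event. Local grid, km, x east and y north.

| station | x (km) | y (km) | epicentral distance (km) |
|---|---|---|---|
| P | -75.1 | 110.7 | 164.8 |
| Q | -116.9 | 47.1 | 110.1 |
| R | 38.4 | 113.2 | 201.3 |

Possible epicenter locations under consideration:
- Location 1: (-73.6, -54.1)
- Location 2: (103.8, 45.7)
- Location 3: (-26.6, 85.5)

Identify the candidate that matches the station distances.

Location 1

For each candidate, compare |candidate − station| to the reported distance:
Location 1: residuals P 0.0, Q 0.0, R 0.0 → max 0.0 km
Location 2: residuals P 25.5, Q 110.6, R 107.3 → max 110.6 km
Location 3: residuals P 110.1, Q 12.0, R 130.6 → max 130.6 km
Only Location 1 has all residuals ≈ 0.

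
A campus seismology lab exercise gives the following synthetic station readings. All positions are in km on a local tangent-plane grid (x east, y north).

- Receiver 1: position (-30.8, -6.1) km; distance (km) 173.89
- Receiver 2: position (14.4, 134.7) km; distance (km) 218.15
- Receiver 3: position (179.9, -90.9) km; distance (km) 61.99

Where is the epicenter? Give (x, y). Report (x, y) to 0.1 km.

(138.8, -44.5)

Circle about each station: (x + 30.8)² + (y + 6.1)² = 173.89²; (x − 14.4)² + (y − 134.7)² = 218.15²; (x − 179.9)² + (y + 90.9)² = 61.99².
Subtracting the Receiver 1 equation from the Receiver 2 and Receiver 3 equations removes the quadratic terms:
90.4 x + 281.6 y = 13.91
421.4 x − 169.6 y = 66035.94
Solving the 2×2 system: x ≈ 138.8, y ≈ -44.5 km.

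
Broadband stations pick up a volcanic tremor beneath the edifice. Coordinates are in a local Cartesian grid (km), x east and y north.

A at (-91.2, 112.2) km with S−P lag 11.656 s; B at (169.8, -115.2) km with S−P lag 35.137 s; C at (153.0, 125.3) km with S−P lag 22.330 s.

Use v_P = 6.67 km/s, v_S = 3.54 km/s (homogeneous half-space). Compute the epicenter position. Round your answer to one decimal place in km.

Distance from S−P lag: d = Δt · v_P v_S / (v_P − v_S) = Δt · (6.67·3.54)/(6.67−3.54) ≈ 7.5437·Δt.
So d_A = 87.93, d_B = 265.06, d_C = 168.45 km.
Circle about each station: (x + 91.2)² + (y − 112.2)² = 87.93²; (x − 169.8)² + (y + 115.2)² = 265.06²; (x − 153.0)² + (y − 125.3)² = 168.45².
Subtracting pairs of circle equations eliminates x²+y² and gives linear equations (the radical axes):
522.0 x − 454.8 y = -41328.32
488.4 x + 26.2 y = -2440.91
Solving the 2×2 system: x ≈ -9.3, y ≈ 80.2 km.
Check against A (with the unrounded x, y): √((x + 91.2)²+(y − 112.2)²) = 87.93 ≈ 87.93 km. ✓

-9.3 km east, 80.2 km north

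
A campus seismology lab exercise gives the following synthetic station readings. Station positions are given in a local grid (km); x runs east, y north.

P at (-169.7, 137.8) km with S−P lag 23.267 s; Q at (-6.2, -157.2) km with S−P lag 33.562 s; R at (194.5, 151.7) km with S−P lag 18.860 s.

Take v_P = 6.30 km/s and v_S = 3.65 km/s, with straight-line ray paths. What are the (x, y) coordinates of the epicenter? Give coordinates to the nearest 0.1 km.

(32.1, 131.5)

Distance from S−P lag: d = Δt · v_P v_S / (v_P − v_S) = Δt · (6.30·3.65)/(6.30−3.65) ≈ 8.6774·Δt.
So d_P = 201.90, d_Q = 291.23, d_R = 163.65 km.
Circle about each station: (x + 169.7)² + (y − 137.8)² = 201.90²; (x + 6.2)² + (y + 157.2)² = 291.23²; (x − 194.5)² + (y − 151.7)² = 163.65².
Subtracting pairs of circle equations eliminates x²+y² and gives linear equations (the radical axes):
327.0 x − 590.0 y = -67087.95
728.4 x + 27.8 y = 27038.50
Solving the 2×2 system: x ≈ 32.1, y ≈ 131.5 km.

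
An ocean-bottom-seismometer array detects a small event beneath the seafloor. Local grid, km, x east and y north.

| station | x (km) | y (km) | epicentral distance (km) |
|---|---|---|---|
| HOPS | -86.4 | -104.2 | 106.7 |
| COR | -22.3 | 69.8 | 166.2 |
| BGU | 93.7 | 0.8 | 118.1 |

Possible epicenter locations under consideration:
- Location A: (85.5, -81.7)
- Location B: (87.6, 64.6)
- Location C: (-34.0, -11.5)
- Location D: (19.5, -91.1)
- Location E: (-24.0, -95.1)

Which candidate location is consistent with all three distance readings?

For each candidate, compare |candidate − station| to the reported distance:
Location A: residuals HOPS 66.7, COR 19.7, BGU 35.2 → max 66.7 km
Location B: residuals HOPS 135.7, COR 56.2, BGU 54.0 → max 135.7 km
Location C: residuals HOPS 0.2, COR 84.1, BGU 10.2 → max 84.1 km
Location D: residuals HOPS 0.0, COR 0.0, BGU 0.0 → max 0.0 km
Location E: residuals HOPS 43.6, COR 1.3, BGU 33.7 → max 43.6 km
Only Location D has all residuals ≈ 0.

Location D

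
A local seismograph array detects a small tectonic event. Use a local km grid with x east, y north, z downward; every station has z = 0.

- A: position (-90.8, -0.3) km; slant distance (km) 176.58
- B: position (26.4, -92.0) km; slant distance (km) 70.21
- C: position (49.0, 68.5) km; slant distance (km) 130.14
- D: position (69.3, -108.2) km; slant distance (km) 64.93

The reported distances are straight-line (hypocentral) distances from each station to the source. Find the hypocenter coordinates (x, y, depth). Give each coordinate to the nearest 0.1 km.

Each station gives a sphere (x−x_i)² + (y−y_i)² + z² = d_i² (stations at z=0).
Subtracting the A sphere from B and C: z² cancels, leaving linear equations in x and y:
234.4 x − 183.4 y = 27167.28
279.6 x + 137.6 y = 13092.60
Solving: x ≈ 73.498, y ≈ -54.196 km (keep extra digits for the depth step; rounded: 73.5, -54.2).
Then from the A sphere: z² = 176.58² − (x + 90.8)² − (y + 0.3)² with x = 73.498, y = -54.196, so z ≈ 35.803 ≈ 35.8 km.

(73.5, -54.2, 35.8)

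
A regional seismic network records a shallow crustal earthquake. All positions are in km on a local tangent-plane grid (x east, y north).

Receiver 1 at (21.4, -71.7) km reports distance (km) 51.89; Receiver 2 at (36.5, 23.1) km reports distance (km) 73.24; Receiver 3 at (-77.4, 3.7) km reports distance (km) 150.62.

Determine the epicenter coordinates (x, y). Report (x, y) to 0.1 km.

Circle about each station: (x − 21.4)² + (y + 71.7)² = 51.89²; (x − 36.5)² + (y − 23.1)² = 73.24²; (x + 77.4)² + (y − 3.7)² = 150.62².
Subtracting the Receiver 1 equation from the Receiver 2 and Receiver 3 equations removes the quadratic terms:
30.2 x + 189.6 y = -6404.52
-197.6 x + 150.8 y = -19588.21
Solving the 2×2 system: x ≈ 65.4, y ≈ -44.2 km.
Check against Receiver 1 (with the unrounded x, y): √((x − 21.4)²+(y + 71.7)²) = 51.89 ≈ 51.89 km. ✓

(65.4, -44.2)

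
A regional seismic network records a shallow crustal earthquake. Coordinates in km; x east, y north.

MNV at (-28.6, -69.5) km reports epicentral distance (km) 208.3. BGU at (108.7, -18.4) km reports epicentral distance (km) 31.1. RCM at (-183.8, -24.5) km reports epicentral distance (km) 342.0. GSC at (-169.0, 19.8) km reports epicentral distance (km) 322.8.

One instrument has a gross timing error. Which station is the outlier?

BGU

Solve using three stations at a time. Using MNV, RCM, GSC (subtract circle equations pairwise → linear system) gives (x, y) ≈ (153.6, 31.5).
Distances from that point to each station vs reported:
  MNV: calculated 208.3 vs reported 208.3 → residual 0.0 km
  BGU: calculated 67.1 vs reported 31.1 → residual 36.0 km
  RCM: calculated 342.0 vs reported 342.0 → residual 0.0 km
  GSC: calculated 322.8 vs reported 322.8 → residual 0.0 km
MNV, RCM, GSC are mutually consistent (residuals ≈ 0); BGU is off by 36.0 km.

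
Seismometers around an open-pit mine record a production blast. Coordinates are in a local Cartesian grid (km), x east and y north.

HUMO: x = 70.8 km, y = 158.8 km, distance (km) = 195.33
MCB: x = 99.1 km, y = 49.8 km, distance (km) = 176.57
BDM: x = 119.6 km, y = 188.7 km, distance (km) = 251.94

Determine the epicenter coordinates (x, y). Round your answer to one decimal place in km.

-76.4 km east, 30.4 km north

Circle about each station: (x − 70.8)² + (y − 158.8)² = 195.33²; (x − 99.1)² + (y − 49.8)² = 176.57²; (x − 119.6)² + (y − 188.7)² = 251.94².
Subtracting pairs of circle equations eliminates x²+y² and gives linear equations (the radical axes):
56.6 x − 218.0 y = -10952.39
97.6 x + 59.8 y = -5638.18
Solving the 2×2 system: x ≈ -76.4, y ≈ 30.4 km.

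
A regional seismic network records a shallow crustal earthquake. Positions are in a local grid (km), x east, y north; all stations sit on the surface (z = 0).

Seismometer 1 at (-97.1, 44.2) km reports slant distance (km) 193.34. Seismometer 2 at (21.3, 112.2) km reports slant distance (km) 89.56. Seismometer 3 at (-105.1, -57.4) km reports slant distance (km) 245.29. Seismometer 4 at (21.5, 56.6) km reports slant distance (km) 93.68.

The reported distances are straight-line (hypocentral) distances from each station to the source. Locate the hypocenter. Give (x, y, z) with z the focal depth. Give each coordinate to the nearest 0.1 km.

Each station gives a sphere (x−x_i)² + (y−y_i)² + z² = d_i² (stations at z=0).
Subtracting the Seismometer 1 sphere from Seismometer 2 and Seismometer 3: z² cancels, leaving linear equations in x and y:
236.8 x + 136.0 y = 31019.84
-16.0 x − 203.2 y = -19828.11
Solving: x ≈ 78.504, y ≈ 91.398 km (keep extra digits for the depth step; rounded: 78.5, 91.4).
Then from the Seismometer 1 sphere: z² = 193.34² − (x + 97.1)² − (y − 44.2)² with x = 78.504, y = 91.398, so z ≈ 65.696 ≈ 65.7 km.

x ≈ 78.5 km, y ≈ 91.4 km, depth ≈ 65.7 km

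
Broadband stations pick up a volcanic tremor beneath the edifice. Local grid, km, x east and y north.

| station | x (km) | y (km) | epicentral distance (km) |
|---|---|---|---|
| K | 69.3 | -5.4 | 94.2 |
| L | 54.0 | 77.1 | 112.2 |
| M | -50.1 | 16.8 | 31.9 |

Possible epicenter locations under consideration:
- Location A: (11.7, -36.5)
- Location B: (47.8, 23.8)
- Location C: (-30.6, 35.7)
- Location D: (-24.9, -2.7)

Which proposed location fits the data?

For each candidate, compare |candidate − station| to the reported distance:
Location A: residuals K 28.7, L 9.0, M 49.7 → max 49.7 km
Location B: residuals K 57.9, L 58.5, M 66.2 → max 66.2 km
Location C: residuals K 13.8, L 18.0, M 4.7 → max 18.0 km
Location D: residuals K 0.0, L 0.0, M 0.0 → max 0.0 km
Only Location D has all residuals ≈ 0.

Location D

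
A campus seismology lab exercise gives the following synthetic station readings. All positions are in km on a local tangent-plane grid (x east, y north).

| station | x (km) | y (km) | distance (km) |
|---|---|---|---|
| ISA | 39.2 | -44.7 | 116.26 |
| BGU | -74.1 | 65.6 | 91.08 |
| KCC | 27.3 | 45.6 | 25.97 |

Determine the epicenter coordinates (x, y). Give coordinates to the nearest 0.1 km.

Circle about each station: (x − 39.2)² + (y + 44.7)² = 116.26²; (x + 74.1)² + (y − 65.6)² = 91.08²; (x − 27.3)² + (y − 45.6)² = 25.97².
Subtracting the ISA equation from the BGU and KCC equations removes the quadratic terms:
-226.6 x + 220.6 y = 11480.26
-23.8 x + 180.6 y = 12131.87
Solving the 2×2 system: x ≈ 16.9, y ≈ 69.4 km.

16.9 km east, 69.4 km north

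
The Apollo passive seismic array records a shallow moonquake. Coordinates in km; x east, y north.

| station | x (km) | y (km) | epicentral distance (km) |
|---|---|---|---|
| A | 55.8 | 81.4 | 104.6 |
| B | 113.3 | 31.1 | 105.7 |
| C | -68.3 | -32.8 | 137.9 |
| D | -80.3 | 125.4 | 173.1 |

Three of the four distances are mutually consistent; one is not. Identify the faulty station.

Solve using three stations at a time. Using A, B, D (subtract circle equations pairwise → linear system) gives (x, y) ≈ (18.9, -16.5).
Distances from that point to each station vs reported:
  A: calculated 104.7 vs reported 104.6 → residual 0.1 km
  B: calculated 105.8 vs reported 105.7 → residual 0.1 km
  C: calculated 88.7 vs reported 137.9 → residual 49.2 km
  D: calculated 173.2 vs reported 173.1 → residual 0.1 km
A, B, D are mutually consistent (residuals ≈ 0); C is off by 49.2 km.

C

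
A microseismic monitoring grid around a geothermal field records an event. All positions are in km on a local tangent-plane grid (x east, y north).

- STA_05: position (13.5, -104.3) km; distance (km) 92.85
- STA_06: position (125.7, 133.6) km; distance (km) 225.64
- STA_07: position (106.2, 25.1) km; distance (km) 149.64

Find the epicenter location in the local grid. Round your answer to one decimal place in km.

-34.8 km east, -25.0 km north

Circle about each station: (x − 13.5)² + (y + 104.3)² = 92.85²; (x − 125.7)² + (y − 133.6)² = 225.64²; (x − 106.2)² + (y − 25.1)² = 149.64².
Subtracting pairs of circle equations eliminates x²+y² and gives linear equations (the radical axes):
224.4 x + 475.8 y = -19703.58
185.4 x + 258.8 y = -12923.30
Solving the 2×2 system: x ≈ -34.8, y ≈ -25.0 km.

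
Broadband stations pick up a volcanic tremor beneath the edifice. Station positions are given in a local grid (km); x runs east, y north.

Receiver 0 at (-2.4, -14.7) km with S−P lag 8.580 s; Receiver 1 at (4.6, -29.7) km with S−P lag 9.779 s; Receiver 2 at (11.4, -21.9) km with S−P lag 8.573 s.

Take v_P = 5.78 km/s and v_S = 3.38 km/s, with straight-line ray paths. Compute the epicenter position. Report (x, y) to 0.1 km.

36.8 km east, 43.1 km north

Distance from S−P lag: d = Δt · v_P v_S / (v_P − v_S) = Δt · (5.78·3.38)/(5.78−3.38) ≈ 8.1402·Δt.
So d_Receiver 0 = 69.84, d_Receiver 1 = 79.60, d_Receiver 2 = 69.79 km.
Circle about each station: (x + 2.4)² + (y + 14.7)² = 69.84²; (x − 4.6)² + (y + 29.7)² = 79.60²; (x − 11.4)² + (y + 21.9)² = 69.79².
Subtracting the Receiver 0 equation from the Receiver 1 and Receiver 2 equations removes the quadratic terms:
14.0 x − 30.0 y = -777.13
27.6 x − 14.4 y = 394.70
Solving the 2×2 system: x ≈ 36.8, y ≈ 43.1 km.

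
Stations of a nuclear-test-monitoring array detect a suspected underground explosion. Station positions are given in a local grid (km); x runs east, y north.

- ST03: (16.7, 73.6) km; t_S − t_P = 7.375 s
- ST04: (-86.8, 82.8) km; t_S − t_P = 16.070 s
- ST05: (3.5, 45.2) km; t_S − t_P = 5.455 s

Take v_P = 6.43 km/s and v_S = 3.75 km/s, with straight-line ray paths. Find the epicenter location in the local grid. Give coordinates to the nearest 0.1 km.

x ≈ 38.7 km, y ≈ 11.0 km

Distance from S−P lag: d = Δt · v_P v_S / (v_P − v_S) = Δt · (6.43·3.75)/(6.43−3.75) ≈ 8.9972·Δt.
So d_ST03 = 66.35, d_ST04 = 144.59, d_ST05 = 49.08 km.
Circle about each station: (x − 16.7)² + (y − 73.6)² = 66.35²; (x + 86.8)² + (y − 82.8)² = 144.59²; (x − 3.5)² + (y − 45.2)² = 49.08².
Subtracting the ST03 equation from the ST04 and ST05 equations removes the quadratic terms:
-207.0 x + 18.4 y = -7809.72
-26.4 x − 56.8 y = -1647.08
Solving the 2×2 system: x ≈ 38.7, y ≈ 11.0 km.
Check against ST03 (with the unrounded x, y): √((x − 16.7)²+(y − 73.6)²) = 66.35 ≈ 66.35 km. ✓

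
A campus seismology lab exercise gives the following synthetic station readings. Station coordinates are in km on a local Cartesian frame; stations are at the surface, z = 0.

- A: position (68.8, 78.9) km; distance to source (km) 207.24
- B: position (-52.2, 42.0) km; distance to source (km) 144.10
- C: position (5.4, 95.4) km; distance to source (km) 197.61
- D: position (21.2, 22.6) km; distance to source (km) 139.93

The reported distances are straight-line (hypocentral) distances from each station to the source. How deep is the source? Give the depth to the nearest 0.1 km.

z ≈ 64.8 km

Each station gives a sphere (x−x_i)² + (y−y_i)² + z² = d_i² (stations at z=0).
Subtracting the A sphere from B and C: z² cancels, leaving linear equations in x and y:
-242.0 x − 73.8 y = 15713.80
-126.8 x + 33.0 y = 2070.38
Solving: x ≈ -38.708, y ≈ -85.995 km (keep extra digits for the depth step; rounded: -38.7, -86.0).
Then from the A sphere: z² = 207.24² − (x − 68.8)² − (y − 78.9)² with x = -38.708, y = -85.995, so z ≈ 64.808 ≈ 64.8 km.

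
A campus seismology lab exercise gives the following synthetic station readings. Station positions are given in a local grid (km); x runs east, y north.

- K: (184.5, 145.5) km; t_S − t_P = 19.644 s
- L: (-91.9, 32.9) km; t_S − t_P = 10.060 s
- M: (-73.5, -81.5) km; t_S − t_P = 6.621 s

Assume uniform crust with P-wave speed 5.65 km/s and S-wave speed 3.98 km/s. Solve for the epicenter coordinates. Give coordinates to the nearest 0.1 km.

Distance from S−P lag: d = Δt · v_P v_S / (v_P − v_S) = Δt · (5.65·3.98)/(5.65−3.98) ≈ 13.4653·Δt.
So d_K = 264.51, d_L = 135.46, d_M = 89.15 km.
Circle about each station: (x − 184.5)² + (y − 145.5)² = 264.51²; (x + 91.9)² + (y − 32.9)² = 135.46²; (x + 73.5)² + (y + 81.5)² = 89.15².
Subtracting the K equation from the L and M equations removes the quadratic terms:
-552.8 x − 225.2 y = 5933.65
-516.0 x − 454.0 y = 18851.82
Solving the 2×2 system: x ≈ 11.5, y ≈ -54.6 km.

(11.5, -54.6)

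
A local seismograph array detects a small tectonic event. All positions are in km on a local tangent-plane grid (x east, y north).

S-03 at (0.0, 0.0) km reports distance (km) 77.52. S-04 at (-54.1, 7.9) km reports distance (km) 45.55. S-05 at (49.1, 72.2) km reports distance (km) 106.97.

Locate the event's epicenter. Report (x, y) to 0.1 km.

Circle about each station: x² + y² = 77.52²; (x + 54.1)² + (y − 7.9)² = 45.55²; (x − 49.1)² + (y − 72.2)² = 106.97².
Subtracting pairs of circle equations eliminates x²+y² and gives linear equations (the radical axes):
-108.2 x + 15.8 y = 6923.77
98.2 x + 144.4 y = 2190.42
Solving the 2×2 system: x ≈ -56.2, y ≈ 53.4 km.

x ≈ -56.2 km, y ≈ 53.4 km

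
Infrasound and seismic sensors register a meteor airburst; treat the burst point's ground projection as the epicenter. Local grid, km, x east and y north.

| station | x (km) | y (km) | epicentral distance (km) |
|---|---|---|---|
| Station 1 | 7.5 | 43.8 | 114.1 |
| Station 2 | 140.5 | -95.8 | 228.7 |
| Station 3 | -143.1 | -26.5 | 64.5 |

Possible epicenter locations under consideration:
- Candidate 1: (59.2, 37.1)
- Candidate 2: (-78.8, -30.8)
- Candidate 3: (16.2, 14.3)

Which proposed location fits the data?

For each candidate, compare |candidate − station| to the reported distance:
Candidate 1: residuals Station 1 62.0, Station 2 72.9, Station 3 147.6 → max 147.6 km
Candidate 2: residuals Station 1 0.0, Station 2 0.0, Station 3 0.1 → max 0.1 km
Candidate 3: residuals Station 1 83.3, Station 2 62.7, Station 3 99.9 → max 99.9 km
Only Candidate 2 has all residuals ≈ 0.

Candidate 2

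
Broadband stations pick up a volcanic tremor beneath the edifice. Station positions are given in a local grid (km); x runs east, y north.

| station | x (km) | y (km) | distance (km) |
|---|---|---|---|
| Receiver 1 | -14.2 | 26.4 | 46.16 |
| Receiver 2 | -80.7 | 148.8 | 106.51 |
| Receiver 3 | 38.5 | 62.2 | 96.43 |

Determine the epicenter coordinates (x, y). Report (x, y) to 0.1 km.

Circle about each station: (x + 14.2)² + (y − 26.4)² = 46.16²; (x + 80.7)² + (y − 148.8)² = 106.51²; (x − 38.5)² + (y − 62.2)² = 96.43².
Subtracting pairs of circle equations eliminates x²+y² and gives linear equations (the radical axes):
-133.0 x + 244.8 y = 18541.70
105.4 x + 71.6 y = -2715.51
Solving the 2×2 system: x ≈ -56.4, y ≈ 45.1 km.
Check against Receiver 1 (with the unrounded x, y): √((x + 14.2)²+(y − 26.4)²) = 46.16 ≈ 46.16 km. ✓

(-56.4, 45.1)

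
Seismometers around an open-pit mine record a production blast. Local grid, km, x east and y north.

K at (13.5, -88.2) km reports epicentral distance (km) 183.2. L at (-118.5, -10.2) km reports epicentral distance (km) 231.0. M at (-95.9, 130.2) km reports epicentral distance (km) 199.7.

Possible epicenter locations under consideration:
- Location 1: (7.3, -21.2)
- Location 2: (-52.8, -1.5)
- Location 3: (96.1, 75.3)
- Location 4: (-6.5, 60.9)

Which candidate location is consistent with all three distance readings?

For each candidate, compare |candidate − station| to the reported distance:
Location 1: residuals K 115.9, L 104.7, M 16.5 → max 115.9 km
Location 2: residuals K 74.1, L 164.7, M 61.1 → max 164.7 km
Location 3: residuals K 0.0, L 0.0, M 0.0 → max 0.0 km
Location 4: residuals K 32.8, L 98.3, M 86.6 → max 98.3 km
Only Location 3 has all residuals ≈ 0.

Location 3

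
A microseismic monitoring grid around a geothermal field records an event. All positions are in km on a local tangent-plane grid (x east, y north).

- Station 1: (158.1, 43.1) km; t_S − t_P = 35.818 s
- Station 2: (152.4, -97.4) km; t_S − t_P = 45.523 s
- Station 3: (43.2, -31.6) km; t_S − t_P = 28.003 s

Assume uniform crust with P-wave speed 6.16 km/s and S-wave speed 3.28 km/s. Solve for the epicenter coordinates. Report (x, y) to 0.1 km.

x ≈ -80.9 km, y ≈ 120.7 km

Distance from S−P lag: d = Δt · v_P v_S / (v_P − v_S) = Δt · (6.16·3.28)/(6.16−3.28) ≈ 7.0156·Δt.
So d_Station 1 = 251.28, d_Station 2 = 319.37, d_Station 3 = 196.46 km.
Circle about each station: (x − 158.1)² + (y − 43.1)² = 251.28²; (x − 152.4)² + (y + 97.4)² = 319.37²; (x − 43.2)² + (y + 31.6)² = 196.46².
Subtracting pairs of circle equations eliminates x²+y² and gives linear equations (the radical axes):
-11.4 x − 281.0 y = -32996.26
-229.8 x − 149.4 y = 556.69
Solving the 2×2 system: x ≈ -80.9, y ≈ 120.7 km.
Check against Station 1 (with the unrounded x, y): √((x − 158.1)²+(y − 43.1)²) = 251.28 ≈ 251.28 km. ✓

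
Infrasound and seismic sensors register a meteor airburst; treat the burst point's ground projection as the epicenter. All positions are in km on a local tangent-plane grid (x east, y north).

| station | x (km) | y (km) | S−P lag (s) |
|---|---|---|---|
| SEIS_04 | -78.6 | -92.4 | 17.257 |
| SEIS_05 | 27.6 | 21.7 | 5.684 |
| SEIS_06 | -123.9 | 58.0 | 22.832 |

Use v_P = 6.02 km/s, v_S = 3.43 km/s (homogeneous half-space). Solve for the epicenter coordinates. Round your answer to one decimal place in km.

Distance from S−P lag: d = Δt · v_P v_S / (v_P − v_S) = Δt · (6.02·3.43)/(6.02−3.43) ≈ 7.9724·Δt.
So d_SEIS_04 = 137.58, d_SEIS_05 = 45.32, d_SEIS_06 = 182.03 km.
Circle about each station: (x + 78.6)² + (y + 92.4)² = 137.58²; (x − 27.6)² + (y − 21.7)² = 45.32²; (x + 123.9)² + (y − 58.0)² = 182.03².
Subtracting the SEIS_04 equation from the SEIS_05 and SEIS_06 equations removes the quadratic terms:
212.4 x + 228.2 y = 3391.28
-90.6 x + 300.8 y = -10207.17
Solving the 2×2 system: x ≈ 39.6, y ≈ -22.0 km.
Check against SEIS_04 (with the unrounded x, y): √((x + 78.6)²+(y + 92.4)²) = 137.58 ≈ 137.58 km. ✓

x ≈ 39.6 km, y ≈ -22.0 km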